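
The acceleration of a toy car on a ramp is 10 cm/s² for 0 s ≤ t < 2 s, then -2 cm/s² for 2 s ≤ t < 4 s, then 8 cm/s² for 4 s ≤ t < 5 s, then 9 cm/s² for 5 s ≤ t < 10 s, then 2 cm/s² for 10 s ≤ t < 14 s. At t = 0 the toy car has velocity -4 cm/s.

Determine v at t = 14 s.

73 cm/s

Δv equals the area under the a-t graph; then v = v₀ + Δv.
0–2 s: 10 × 2 = 20 cm/s
2–4 s: -2 × 2 = -4 cm/s
4–5 s: 8 × 1 = 8 cm/s
5–10 s: 9 × 5 = 45 cm/s
10–14 s: 2 × 4 = 8 cm/s
Δv = 77 cm/s, so v(14) = -4 + (77) = 73 cm/s.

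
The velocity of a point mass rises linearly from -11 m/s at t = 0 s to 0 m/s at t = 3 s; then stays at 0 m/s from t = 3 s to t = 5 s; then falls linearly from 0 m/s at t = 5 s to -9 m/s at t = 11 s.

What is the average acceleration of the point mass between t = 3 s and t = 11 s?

-1.125 m/s²

Average acceleration = Δv/Δt = (-9 − 0)/(11 − 3) = -1.125 m/s².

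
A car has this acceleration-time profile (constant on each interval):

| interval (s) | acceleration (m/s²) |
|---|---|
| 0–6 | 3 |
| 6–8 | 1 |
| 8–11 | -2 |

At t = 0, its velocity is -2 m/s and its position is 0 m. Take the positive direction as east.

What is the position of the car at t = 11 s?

On each constant-a segment, Δv = aΔt and Δx = v₀Δt + ½aΔt²; chain segment to segment.
0–6 s: v starts -2 m/s; Δx = -2·6 + ½·3·6² = 42 m; v ends 16 m/s.
6–8 s: v starts 16 m/s; Δx = 16·2 + ½·1·2² = 34 m; v ends 18 m/s.
8–11 s: v starts 18 m/s; Δx = 18·3 + ½·-2·3² = 45 m; v ends 12 m/s.
x(11) = 0 + Σ Δx = 121 m.

121 m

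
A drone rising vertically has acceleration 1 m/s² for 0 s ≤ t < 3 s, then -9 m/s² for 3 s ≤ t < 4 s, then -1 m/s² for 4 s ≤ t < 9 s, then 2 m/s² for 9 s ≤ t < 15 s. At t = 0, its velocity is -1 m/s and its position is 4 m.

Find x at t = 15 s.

On each constant-a segment, Δv = aΔt and Δx = v₀Δt + ½aΔt²; chain segment to segment.
0–3 s: v starts -1 m/s; Δx = -1·3 + ½·1·3² = 1.5 m; v ends 2 m/s.
3–4 s: v starts 2 m/s; Δx = 2·1 + ½·-9·1² = -2.5 m; v ends -7 m/s.
4–9 s: v starts -7 m/s; Δx = -7·5 + ½·-1·5² = -47.5 m; v ends -12 m/s.
9–15 s: v starts -12 m/s; Δx = -12·6 + ½·2·6² = -36 m; v ends 0 m/s.
x(15) = 4 + Σ Δx = -80.5 m.

-80.5 m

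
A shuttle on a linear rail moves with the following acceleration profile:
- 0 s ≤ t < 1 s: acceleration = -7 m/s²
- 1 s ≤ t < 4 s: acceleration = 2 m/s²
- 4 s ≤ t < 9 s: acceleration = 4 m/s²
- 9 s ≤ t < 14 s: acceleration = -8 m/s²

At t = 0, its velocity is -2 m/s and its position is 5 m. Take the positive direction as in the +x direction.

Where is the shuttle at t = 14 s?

1.5 m

On each constant-a segment, Δv = aΔt and Δx = v₀Δt + ½aΔt²; chain segment to segment.
0–1 s: v starts -2 m/s; Δx = -2·1 + ½·-7·1² = -5.5 m; v ends -9 m/s.
1–4 s: v starts -9 m/s; Δx = -9·3 + ½·2·3² = -18 m; v ends -3 m/s.
4–9 s: v starts -3 m/s; Δx = -3·5 + ½·4·5² = 35 m; v ends 17 m/s.
9–14 s: v starts 17 m/s; Δx = 17·5 + ½·-8·5² = -15 m; v ends -23 m/s.
x(14) = 5 + Σ Δx = 1.5 m.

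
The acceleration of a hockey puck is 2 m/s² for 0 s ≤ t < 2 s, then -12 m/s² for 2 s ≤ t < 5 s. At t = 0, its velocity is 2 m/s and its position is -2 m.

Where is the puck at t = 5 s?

-30 m

On each constant-a segment, Δv = aΔt and Δx = v₀Δt + ½aΔt²; chain segment to segment.
0–2 s: v starts 2 m/s; Δx = 2·2 + ½·2·2² = 8 m; v ends 6 m/s.
2–5 s: v starts 6 m/s; Δx = 6·3 + ½·-12·3² = -36 m; v ends -30 m/s.
x(5) = -2 + Σ Δx = -30 m.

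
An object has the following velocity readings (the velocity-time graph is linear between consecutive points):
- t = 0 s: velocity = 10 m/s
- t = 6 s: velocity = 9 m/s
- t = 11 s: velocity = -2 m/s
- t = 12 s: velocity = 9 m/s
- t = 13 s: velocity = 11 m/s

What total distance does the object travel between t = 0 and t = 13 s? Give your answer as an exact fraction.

Total distance travelled is ∫|v| dt — sum the magnitudes of each area piece.
0–6 s: |½(10 + 9)(6)| = 57 m
6–11 s: v = 0 at t = 111/11 s; triangle areas 405/22 + 10/11 = 425/22 m
11–12 s: v = 0 at t = 123/11 s; triangle areas 2/11 + 81/22 = 85/22 m
12–13 s: |½(9 + 11)(1)| = 10 m
Total distance = 992/11 m

992/11 m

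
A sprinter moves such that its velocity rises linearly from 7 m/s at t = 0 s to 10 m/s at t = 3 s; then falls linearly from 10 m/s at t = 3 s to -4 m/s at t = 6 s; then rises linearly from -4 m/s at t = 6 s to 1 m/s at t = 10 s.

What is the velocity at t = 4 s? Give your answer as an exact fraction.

On 3–6 s the graph is linear from 10 to -4 m/s: v(4) = 10 + (-4 − 10)·(4 − 3)/(6 − 3) = 16/3 m/s.

16/3 m/s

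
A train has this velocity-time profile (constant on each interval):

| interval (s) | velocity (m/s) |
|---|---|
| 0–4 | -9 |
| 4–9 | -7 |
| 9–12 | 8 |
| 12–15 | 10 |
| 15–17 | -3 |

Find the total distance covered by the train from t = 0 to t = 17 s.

Distance (not displacement) is the total path length: add the absolute areas under v-t.
0–4 s: |-9| × 4 = 36 m
4–9 s: |-7| × 5 = 35 m
9–12 s: |8| × 3 = 24 m
12–15 s: |10| × 3 = 30 m
15–17 s: |-3| × 2 = 6 m
Total distance = 131 m

131 m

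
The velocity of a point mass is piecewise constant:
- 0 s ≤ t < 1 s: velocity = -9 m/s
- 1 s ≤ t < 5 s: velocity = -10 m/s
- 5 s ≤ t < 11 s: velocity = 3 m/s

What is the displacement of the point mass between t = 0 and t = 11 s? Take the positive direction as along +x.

-31 m

Displacement is the signed area under the v-t curve.
0–1 s: -9 × 1 = -9 m
1–5 s: -10 × 4 = -40 m
5–11 s: 3 × 6 = 18 m
Net displacement = -31 m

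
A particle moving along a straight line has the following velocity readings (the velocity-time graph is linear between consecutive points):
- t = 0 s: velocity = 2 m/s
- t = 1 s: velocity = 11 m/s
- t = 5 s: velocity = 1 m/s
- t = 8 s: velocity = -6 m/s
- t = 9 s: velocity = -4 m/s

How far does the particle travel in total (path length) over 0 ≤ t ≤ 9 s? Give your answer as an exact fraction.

Distance (not displacement) is the total path length: add the absolute areas under v-t.
0–1 s: |½(2 + 11)(1)| = 6.5 m
1–5 s: |½(11 + 1)(4)| = 24 m
5–8 s: v = 0 at t = 38/7 s; triangle areas 3/14 + 54/7 = 111/14 m
8–9 s: |½(-6 + -4)(1)| = 5 m
Total distance = 304/7 m

304/7 m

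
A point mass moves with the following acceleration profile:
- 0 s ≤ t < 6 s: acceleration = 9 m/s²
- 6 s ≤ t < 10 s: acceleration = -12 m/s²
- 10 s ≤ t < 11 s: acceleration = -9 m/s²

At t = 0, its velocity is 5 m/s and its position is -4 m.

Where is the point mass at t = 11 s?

On each constant-a segment, Δv = aΔt and Δx = v₀Δt + ½aΔt²; chain segment to segment.
0–6 s: v starts 5 m/s; Δx = 5·6 + ½·9·6² = 192 m; v ends 59 m/s.
6–10 s: v starts 59 m/s; Δx = 59·4 + ½·-12·4² = 140 m; v ends 11 m/s.
10–11 s: v starts 11 m/s; Δx = 11·1 + ½·-9·1² = 6.5 m; v ends 2 m/s.
x(11) = -4 + Σ Δx = 334.5 m.

334.5 m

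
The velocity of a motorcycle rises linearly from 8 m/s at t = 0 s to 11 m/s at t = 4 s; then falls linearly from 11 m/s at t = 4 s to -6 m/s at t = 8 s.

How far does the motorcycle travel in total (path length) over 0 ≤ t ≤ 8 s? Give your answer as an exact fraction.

960/17 m

Distance (not displacement) is the total path length: add the absolute areas under v-t.
0–4 s: |½(8 + 11)(4)| = 38 m
4–8 s: v = 0 at t = 112/17 s; triangle areas 242/17 + 72/17 = 314/17 m
Total distance = 960/17 m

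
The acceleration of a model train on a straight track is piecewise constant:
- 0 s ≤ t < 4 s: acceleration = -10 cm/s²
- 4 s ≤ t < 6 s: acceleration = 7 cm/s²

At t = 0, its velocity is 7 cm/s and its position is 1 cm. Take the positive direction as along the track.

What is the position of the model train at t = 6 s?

-103 cm

On each constant-a segment, Δv = aΔt and Δx = v₀Δt + ½aΔt²; chain segment to segment.
0–4 s: v starts 7 cm/s; Δx = 7·4 + ½·-10·4² = -52 cm; v ends -33 cm/s.
4–6 s: v starts -33 cm/s; Δx = -33·2 + ½·7·2² = -52 cm; v ends -19 cm/s.
x(6) = 1 + Σ Δx = -103 cm.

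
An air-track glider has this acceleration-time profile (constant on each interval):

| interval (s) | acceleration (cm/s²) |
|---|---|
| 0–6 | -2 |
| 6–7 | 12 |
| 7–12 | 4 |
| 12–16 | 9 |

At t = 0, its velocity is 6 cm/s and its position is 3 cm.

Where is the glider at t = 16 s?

259 cm

On each constant-a segment, Δv = aΔt and Δx = v₀Δt + ½aΔt²; chain segment to segment.
0–6 s: v starts 6 cm/s; Δx = 6·6 + ½·-2·6² = 0 cm; v ends -6 cm/s.
6–7 s: v starts -6 cm/s; Δx = -6·1 + ½·12·1² = 0 cm; v ends 6 cm/s.
7–12 s: v starts 6 cm/s; Δx = 6·5 + ½·4·5² = 80 cm; v ends 26 cm/s.
12–16 s: v starts 26 cm/s; Δx = 26·4 + ½·9·4² = 176 cm; v ends 62 cm/s.
x(16) = 3 + Σ Δx = 259 cm.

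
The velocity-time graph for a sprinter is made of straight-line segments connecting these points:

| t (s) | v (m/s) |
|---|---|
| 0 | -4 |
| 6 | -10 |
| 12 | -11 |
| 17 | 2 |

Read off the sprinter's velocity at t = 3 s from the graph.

On 0–6 s the graph is linear from -4 to -10 m/s: v(3) = -4 + (-10 − -4)·(3 − 0)/(6 − 0) = -7 m/s.

-7 m/s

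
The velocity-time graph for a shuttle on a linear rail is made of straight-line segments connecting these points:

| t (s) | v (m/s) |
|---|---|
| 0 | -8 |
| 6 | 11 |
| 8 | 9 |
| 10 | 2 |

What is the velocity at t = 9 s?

On 8–10 s the graph is linear from 9 to 2 m/s: v(9) = 9 + (2 − 9)·(9 − 8)/(10 − 8) = 5.5 m/s.

5.5 m/s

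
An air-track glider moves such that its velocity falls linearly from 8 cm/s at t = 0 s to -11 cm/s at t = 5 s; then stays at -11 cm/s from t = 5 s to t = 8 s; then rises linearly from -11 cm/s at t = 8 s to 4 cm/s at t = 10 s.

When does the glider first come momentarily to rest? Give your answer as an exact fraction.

t = 40/19 s

v changes sign on 0–5 s (from 8 to -11); the graph is linear there, so v = 0 at t = 0 + (-8)·(5 − 0)/(-11 − 8) = 40/19 s.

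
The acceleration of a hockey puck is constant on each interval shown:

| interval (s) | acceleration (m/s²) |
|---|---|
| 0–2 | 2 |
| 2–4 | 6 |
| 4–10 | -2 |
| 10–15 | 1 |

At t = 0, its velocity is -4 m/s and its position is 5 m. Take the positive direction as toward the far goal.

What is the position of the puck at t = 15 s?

On each constant-a segment, Δv = aΔt and Δx = v₀Δt + ½aΔt²; chain segment to segment.
0–2 s: v starts -4 m/s; Δx = -4·2 + ½·2·2² = -4 m; v ends 0 m/s.
2–4 s: v starts 0 m/s; Δx = 0·2 + ½·6·2² = 12 m; v ends 12 m/s.
4–10 s: v starts 12 m/s; Δx = 12·6 + ½·-2·6² = 36 m; v ends 0 m/s.
10–15 s: v starts 0 m/s; Δx = 0·5 + ½·1·5² = 12.5 m; v ends 5 m/s.
x(15) = 5 + Σ Δx = 61.5 m.

61.5 m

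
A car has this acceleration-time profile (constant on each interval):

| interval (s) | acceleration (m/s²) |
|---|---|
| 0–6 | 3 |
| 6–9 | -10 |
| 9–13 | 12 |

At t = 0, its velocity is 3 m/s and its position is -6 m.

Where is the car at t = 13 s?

On each constant-a segment, Δv = aΔt and Δx = v₀Δt + ½aΔt²; chain segment to segment.
0–6 s: v starts 3 m/s; Δx = 3·6 + ½·3·6² = 72 m; v ends 21 m/s.
6–9 s: v starts 21 m/s; Δx = 21·3 + ½·-10·3² = 18 m; v ends -9 m/s.
9–13 s: v starts -9 m/s; Δx = -9·4 + ½·12·4² = 60 m; v ends 39 m/s.
x(13) = -6 + Σ Δx = 144 m.

144 m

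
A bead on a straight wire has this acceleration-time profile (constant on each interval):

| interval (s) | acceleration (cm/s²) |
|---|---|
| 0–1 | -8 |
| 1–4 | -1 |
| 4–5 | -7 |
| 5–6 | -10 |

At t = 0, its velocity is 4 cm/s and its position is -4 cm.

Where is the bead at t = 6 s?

-50 cm

On each constant-a segment, Δv = aΔt and Δx = v₀Δt + ½aΔt²; chain segment to segment.
0–1 s: v starts 4 cm/s; Δx = 4·1 + ½·-8·1² = 0 cm; v ends -4 cm/s.
1–4 s: v starts -4 cm/s; Δx = -4·3 + ½·-1·3² = -16.5 cm; v ends -7 cm/s.
4–5 s: v starts -7 cm/s; Δx = -7·1 + ½·-7·1² = -10.5 cm; v ends -14 cm/s.
5–6 s: v starts -14 cm/s; Δx = -14·1 + ½·-10·1² = -19 cm; v ends -24 cm/s.
x(6) = -4 + Σ Δx = -50 cm.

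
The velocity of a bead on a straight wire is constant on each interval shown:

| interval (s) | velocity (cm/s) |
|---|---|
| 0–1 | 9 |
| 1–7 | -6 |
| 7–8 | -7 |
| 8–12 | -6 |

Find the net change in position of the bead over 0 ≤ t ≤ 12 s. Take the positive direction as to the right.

Net displacement equals the area under the velocity-time graph (areas below the axis count negative).
0–1 s: 9 × 1 = 9 cm
1–7 s: -6 × 6 = -36 cm
7–8 s: -7 × 1 = -7 cm
8–12 s: -6 × 4 = -24 cm
Net displacement = -58 cm

-58 cm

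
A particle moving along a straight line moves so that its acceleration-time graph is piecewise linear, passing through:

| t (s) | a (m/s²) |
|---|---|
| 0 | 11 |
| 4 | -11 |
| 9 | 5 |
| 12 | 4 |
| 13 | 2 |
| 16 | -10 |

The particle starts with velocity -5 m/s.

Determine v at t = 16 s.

Δv equals the area under the a-t graph; then v = v₀ + Δv.
0–4 s: ½(11 + -11)(4) = 0 m/s
4–9 s: ½(-11 + 5)(5) = -15 m/s
9–12 s: ½(5 + 4)(3) = 13.5 m/s
12–13 s: ½(4 + 2)(1) = 3 m/s
13–16 s: ½(2 + -10)(3) = -12 m/s
Δv = -10.5 m/s, so v(16) = -5 + (-10.5) = -15.5 m/s.

-15.5 m/s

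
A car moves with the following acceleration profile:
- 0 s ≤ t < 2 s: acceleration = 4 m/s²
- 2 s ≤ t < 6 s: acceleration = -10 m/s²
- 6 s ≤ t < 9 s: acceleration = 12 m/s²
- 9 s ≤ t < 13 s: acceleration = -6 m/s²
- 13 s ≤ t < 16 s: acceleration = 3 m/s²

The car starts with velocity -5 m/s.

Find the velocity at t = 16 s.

Δv equals the area under the a-t graph; then v = v₀ + Δv.
0–2 s: 4 × 2 = 8 m/s
2–6 s: -10 × 4 = -40 m/s
6–9 s: 12 × 3 = 36 m/s
9–13 s: -6 × 4 = -24 m/s
13–16 s: 3 × 3 = 9 m/s
Δv = -11 m/s, so v(16) = -5 + (-11) = -16 m/s.

-16 m/s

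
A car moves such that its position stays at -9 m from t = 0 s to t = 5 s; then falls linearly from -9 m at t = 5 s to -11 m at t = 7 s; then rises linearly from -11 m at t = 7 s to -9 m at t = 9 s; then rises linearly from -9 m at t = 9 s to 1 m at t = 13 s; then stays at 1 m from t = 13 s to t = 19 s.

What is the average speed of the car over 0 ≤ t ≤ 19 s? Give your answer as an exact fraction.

14/19 m/s

Average speed = (total path length)/(elapsed time); on a piecewise-linear x-t graph the path length is Σ|Δx|.
0–5 s: |Δx| = |-9 − -9| = 0 m
5–7 s: |Δx| = |-11 − -9| = 2 m
7–9 s: |Δx| = |-9 − -11| = 2 m
9–13 s: |Δx| = |1 − -9| = 10 m
13–19 s: |Δx| = |1 − 1| = 0 m
Total path = 14 m; average speed = 14/19 = 14/19 m/s.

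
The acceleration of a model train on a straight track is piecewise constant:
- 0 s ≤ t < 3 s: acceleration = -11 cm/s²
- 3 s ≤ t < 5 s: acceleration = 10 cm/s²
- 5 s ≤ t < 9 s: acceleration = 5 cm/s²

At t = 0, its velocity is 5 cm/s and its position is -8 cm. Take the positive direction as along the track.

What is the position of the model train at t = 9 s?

On each constant-a segment, Δv = aΔt and Δx = v₀Δt + ½aΔt²; chain segment to segment.
0–3 s: v starts 5 cm/s; Δx = 5·3 + ½·-11·3² = -34.5 cm; v ends -28 cm/s.
3–5 s: v starts -28 cm/s; Δx = -28·2 + ½·10·2² = -36 cm; v ends -8 cm/s.
5–9 s: v starts -8 cm/s; Δx = -8·4 + ½·5·4² = 8 cm; v ends 12 cm/s.
x(9) = -8 + Σ Δx = -70.5 cm.

-70.5 cm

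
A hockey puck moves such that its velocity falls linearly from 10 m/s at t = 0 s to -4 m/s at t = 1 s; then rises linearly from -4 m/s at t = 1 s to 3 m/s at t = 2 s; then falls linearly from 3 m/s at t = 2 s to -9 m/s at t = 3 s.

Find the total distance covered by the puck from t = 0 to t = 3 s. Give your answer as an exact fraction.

Distance (not displacement) is the total path length: add the absolute areas under v-t.
0–1 s: v = 0 at t = 5/7 s; triangle areas 25/7 + 4/7 = 29/7 m
1–2 s: v = 0 at t = 11/7 s; triangle areas 8/7 + 9/14 = 25/14 m
2–3 s: v = 0 at t = 2.25 s; triangle areas 0.375 + 3.375 = 3.75 m
Total distance = 271/28 m

271/28 m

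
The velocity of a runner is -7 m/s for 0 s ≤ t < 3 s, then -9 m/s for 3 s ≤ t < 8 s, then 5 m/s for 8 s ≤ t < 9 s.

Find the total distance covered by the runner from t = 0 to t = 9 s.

71 m

Total distance travelled is ∫|v| dt — sum the magnitudes of each area piece.
0–3 s: |-7| × 3 = 21 m
3–8 s: |-9| × 5 = 45 m
8–9 s: |5| × 1 = 5 m
Total distance = 71 m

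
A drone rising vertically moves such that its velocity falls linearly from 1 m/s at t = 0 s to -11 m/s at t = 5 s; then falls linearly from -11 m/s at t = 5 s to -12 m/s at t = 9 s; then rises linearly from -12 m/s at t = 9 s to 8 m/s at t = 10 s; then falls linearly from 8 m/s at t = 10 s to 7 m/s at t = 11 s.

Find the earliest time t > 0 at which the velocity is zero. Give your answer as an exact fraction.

t = 5/12 s

v changes sign on 0–5 s (from 1 to -11); the graph is linear there, so v = 0 at t = 0 + (-1)·(5 − 0)/(-11 − 1) = 5/12 s.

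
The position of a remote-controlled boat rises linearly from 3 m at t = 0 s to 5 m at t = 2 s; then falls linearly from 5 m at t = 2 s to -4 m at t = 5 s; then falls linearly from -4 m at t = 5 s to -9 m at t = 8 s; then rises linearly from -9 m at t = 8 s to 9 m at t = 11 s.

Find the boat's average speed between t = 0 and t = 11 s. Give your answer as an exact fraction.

34/11 m/s

Average speed = (total path length)/(elapsed time); on a piecewise-linear x-t graph the path length is Σ|Δx|.
0–2 s: |Δx| = |5 − 3| = 2 m
2–5 s: |Δx| = |-4 − 5| = 9 m
5–8 s: |Δx| = |-9 − -4| = 5 m
8–11 s: |Δx| = |9 − -9| = 18 m
Total path = 34 m; average speed = 34/11 = 34/11 m/s.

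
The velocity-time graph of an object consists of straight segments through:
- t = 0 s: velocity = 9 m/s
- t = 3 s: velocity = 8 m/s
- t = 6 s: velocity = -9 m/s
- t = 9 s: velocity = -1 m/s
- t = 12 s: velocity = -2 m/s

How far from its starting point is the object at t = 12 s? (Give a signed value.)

4.5 m

Net displacement equals the area under the velocity-time graph (areas below the axis count negative).
0–3 s: ½(9 + 8)(3) = 25.5 m
3–6 s: ½(8 + -9)(3) = -1.5 m
6–9 s: ½(-9 + -1)(3) = -15 m
9–12 s: ½(-1 + -2)(3) = -4.5 m
Net displacement = 4.5 m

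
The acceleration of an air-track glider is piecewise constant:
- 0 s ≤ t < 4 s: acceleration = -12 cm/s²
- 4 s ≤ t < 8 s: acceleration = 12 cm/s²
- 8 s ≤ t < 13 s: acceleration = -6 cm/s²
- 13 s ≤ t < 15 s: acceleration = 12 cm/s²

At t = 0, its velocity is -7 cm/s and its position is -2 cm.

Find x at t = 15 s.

On each constant-a segment, Δv = aΔt and Δx = v₀Δt + ½aΔt²; chain segment to segment.
0–4 s: v starts -7 cm/s; Δx = -7·4 + ½·-12·4² = -124 cm; v ends -55 cm/s.
4–8 s: v starts -55 cm/s; Δx = -55·4 + ½·12·4² = -124 cm; v ends -7 cm/s.
8–13 s: v starts -7 cm/s; Δx = -7·5 + ½·-6·5² = -110 cm; v ends -37 cm/s.
13–15 s: v starts -37 cm/s; Δx = -37·2 + ½·12·2² = -50 cm; v ends -13 cm/s.
x(15) = -2 + Σ Δx = -410 cm.

-410 cm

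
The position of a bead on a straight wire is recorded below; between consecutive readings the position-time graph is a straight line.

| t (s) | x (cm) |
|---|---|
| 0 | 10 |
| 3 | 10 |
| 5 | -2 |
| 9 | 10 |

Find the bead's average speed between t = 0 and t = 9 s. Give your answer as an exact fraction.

Average speed = (total path length)/(elapsed time); on a piecewise-linear x-t graph the path length is Σ|Δx|.
0–3 s: |Δx| = |10 − 10| = 0 cm
3–5 s: |Δx| = |-2 − 10| = 12 cm
5–9 s: |Δx| = |10 − -2| = 12 cm
Total path = 24 cm; average speed = 24/9 = 8/3 cm/s.

8/3 cm/s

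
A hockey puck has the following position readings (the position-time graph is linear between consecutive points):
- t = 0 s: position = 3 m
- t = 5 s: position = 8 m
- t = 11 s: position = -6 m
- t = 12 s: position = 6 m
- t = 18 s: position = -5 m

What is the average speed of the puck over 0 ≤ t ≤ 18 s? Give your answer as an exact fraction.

7/3 m/s

Average speed = (total path length)/(elapsed time); on a piecewise-linear x-t graph the path length is Σ|Δx|.
0–5 s: |Δx| = |8 − 3| = 5 m
5–11 s: |Δx| = |-6 − 8| = 14 m
11–12 s: |Δx| = |6 − -6| = 12 m
12–18 s: |Δx| = |-5 − 6| = 11 m
Total path = 42 m; average speed = 42/18 = 7/3 m/s.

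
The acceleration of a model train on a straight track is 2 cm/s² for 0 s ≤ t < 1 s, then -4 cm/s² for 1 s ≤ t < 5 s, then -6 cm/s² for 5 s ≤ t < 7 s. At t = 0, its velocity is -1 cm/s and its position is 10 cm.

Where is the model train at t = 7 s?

On each constant-a segment, Δv = aΔt and Δx = v₀Δt + ½aΔt²; chain segment to segment.
0–1 s: v starts -1 cm/s; Δx = -1·1 + ½·2·1² = 0 cm; v ends 1 cm/s.
1–5 s: v starts 1 cm/s; Δx = 1·4 + ½·-4·4² = -28 cm; v ends -15 cm/s.
5–7 s: v starts -15 cm/s; Δx = -15·2 + ½·-6·2² = -42 cm; v ends -27 cm/s.
x(7) = 10 + Σ Δx = -60 cm.

-60 cm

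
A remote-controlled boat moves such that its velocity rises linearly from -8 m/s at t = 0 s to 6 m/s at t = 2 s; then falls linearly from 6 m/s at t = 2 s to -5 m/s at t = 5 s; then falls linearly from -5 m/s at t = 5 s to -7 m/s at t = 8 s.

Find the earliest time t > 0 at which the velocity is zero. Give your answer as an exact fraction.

t = 8/7 s

v changes sign on 0–2 s (from -8 to 6); the graph is linear there, so v = 0 at t = 0 + (8)·(2 − 0)/(6 − -8) = 8/7 s.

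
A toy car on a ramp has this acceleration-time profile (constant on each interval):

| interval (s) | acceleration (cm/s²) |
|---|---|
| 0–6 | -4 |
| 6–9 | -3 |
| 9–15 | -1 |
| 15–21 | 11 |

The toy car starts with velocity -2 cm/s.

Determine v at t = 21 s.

Δv equals the area under the a-t graph; then v = v₀ + Δv.
0–6 s: -4 × 6 = -24 cm/s
6–9 s: -3 × 3 = -9 cm/s
9–15 s: -1 × 6 = -6 cm/s
15–21 s: 11 × 6 = 66 cm/s
Δv = 27 cm/s, so v(21) = -2 + (27) = 25 cm/s.

25 cm/s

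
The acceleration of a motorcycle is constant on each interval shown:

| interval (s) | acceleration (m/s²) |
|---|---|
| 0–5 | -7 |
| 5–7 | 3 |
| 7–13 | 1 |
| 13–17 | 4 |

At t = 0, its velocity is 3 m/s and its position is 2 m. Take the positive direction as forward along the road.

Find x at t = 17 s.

On each constant-a segment, Δv = aΔt and Δx = v₀Δt + ½aΔt²; chain segment to segment.
0–5 s: v starts 3 m/s; Δx = 3·5 + ½·-7·5² = -72.5 m; v ends -32 m/s.
5–7 s: v starts -32 m/s; Δx = -32·2 + ½·3·2² = -58 m; v ends -26 m/s.
7–13 s: v starts -26 m/s; Δx = -26·6 + ½·1·6² = -138 m; v ends -20 m/s.
13–17 s: v starts -20 m/s; Δx = -20·4 + ½·4·4² = -48 m; v ends -4 m/s.
x(17) = 2 + Σ Δx = -314.5 m.

-314.5 m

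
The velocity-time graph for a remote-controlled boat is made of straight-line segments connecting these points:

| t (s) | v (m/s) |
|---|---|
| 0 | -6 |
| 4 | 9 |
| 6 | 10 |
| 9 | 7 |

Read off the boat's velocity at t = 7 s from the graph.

9 m/s

On 6–9 s the graph is linear from 10 to 7 m/s: v(7) = 10 + (7 − 10)·(7 − 6)/(9 − 6) = 9 m/s.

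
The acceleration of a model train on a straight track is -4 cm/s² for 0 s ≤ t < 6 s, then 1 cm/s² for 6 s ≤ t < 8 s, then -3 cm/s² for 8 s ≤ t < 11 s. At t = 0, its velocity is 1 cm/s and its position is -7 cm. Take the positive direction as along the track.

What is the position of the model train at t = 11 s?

-193.5 cm

On each constant-a segment, Δv = aΔt and Δx = v₀Δt + ½aΔt²; chain segment to segment.
0–6 s: v starts 1 cm/s; Δx = 1·6 + ½·-4·6² = -66 cm; v ends -23 cm/s.
6–8 s: v starts -23 cm/s; Δx = -23·2 + ½·1·2² = -44 cm; v ends -21 cm/s.
8–11 s: v starts -21 cm/s; Δx = -21·3 + ½·-3·3² = -76.5 cm; v ends -30 cm/s.
x(11) = -7 + Σ Δx = -193.5 cm.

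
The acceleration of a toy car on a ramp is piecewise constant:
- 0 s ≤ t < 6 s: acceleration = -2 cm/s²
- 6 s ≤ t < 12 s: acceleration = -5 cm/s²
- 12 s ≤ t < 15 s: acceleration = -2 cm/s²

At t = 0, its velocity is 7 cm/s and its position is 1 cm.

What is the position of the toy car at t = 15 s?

-227 cm

On each constant-a segment, Δv = aΔt and Δx = v₀Δt + ½aΔt²; chain segment to segment.
0–6 s: v starts 7 cm/s; Δx = 7·6 + ½·-2·6² = 6 cm; v ends -5 cm/s.
6–12 s: v starts -5 cm/s; Δx = -5·6 + ½·-5·6² = -120 cm; v ends -35 cm/s.
12–15 s: v starts -35 cm/s; Δx = -35·3 + ½·-2·3² = -114 cm; v ends -41 cm/s.
x(15) = 1 + Σ Δx = -227 cm.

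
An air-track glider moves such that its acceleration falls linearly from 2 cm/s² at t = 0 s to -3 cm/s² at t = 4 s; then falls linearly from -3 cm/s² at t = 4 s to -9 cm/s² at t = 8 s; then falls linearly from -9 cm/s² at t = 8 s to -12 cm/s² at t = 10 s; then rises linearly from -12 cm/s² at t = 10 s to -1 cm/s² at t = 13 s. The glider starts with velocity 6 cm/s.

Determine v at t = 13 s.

Δv equals the area under the a-t graph; then v = v₀ + Δv.
0–4 s: ½(2 + -3)(4) = -2 cm/s
4–8 s: ½(-3 + -9)(4) = -24 cm/s
8–10 s: ½(-9 + -12)(2) = -21 cm/s
10–13 s: ½(-12 + -1)(3) = -19.5 cm/s
Δv = -66.5 cm/s, so v(13) = 6 + (-66.5) = -60.5 cm/s.

-60.5 cm/s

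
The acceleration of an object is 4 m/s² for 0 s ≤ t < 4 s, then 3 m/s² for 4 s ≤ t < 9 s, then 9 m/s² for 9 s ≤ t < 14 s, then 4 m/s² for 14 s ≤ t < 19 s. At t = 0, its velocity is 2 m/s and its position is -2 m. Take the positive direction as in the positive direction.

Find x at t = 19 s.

On each constant-a segment, Δv = aΔt and Δx = v₀Δt + ½aΔt²; chain segment to segment.
0–4 s: v starts 2 m/s; Δx = 2·4 + ½·4·4² = 40 m; v ends 18 m/s.
4–9 s: v starts 18 m/s; Δx = 18·5 + ½·3·5² = 127.5 m; v ends 33 m/s.
9–14 s: v starts 33 m/s; Δx = 33·5 + ½·9·5² = 277.5 m; v ends 78 m/s.
14–19 s: v starts 78 m/s; Δx = 78·5 + ½·4·5² = 440 m; v ends 98 m/s.
x(19) = -2 + Σ Δx = 883 m.

883 m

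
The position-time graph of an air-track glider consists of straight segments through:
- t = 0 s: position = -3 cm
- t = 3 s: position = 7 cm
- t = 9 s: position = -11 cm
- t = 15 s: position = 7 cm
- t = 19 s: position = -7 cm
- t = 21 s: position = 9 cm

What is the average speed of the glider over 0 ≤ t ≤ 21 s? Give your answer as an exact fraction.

76/21 cm/s

Average speed = (total path length)/(elapsed time); on a piecewise-linear x-t graph the path length is Σ|Δx|.
0–3 s: |Δx| = |7 − -3| = 10 cm
3–9 s: |Δx| = |-11 − 7| = 18 cm
9–15 s: |Δx| = |7 − -11| = 18 cm
15–19 s: |Δx| = |-7 − 7| = 14 cm
19–21 s: |Δx| = |9 − -7| = 16 cm
Total path = 76 cm; average speed = 76/21 = 76/21 cm/s.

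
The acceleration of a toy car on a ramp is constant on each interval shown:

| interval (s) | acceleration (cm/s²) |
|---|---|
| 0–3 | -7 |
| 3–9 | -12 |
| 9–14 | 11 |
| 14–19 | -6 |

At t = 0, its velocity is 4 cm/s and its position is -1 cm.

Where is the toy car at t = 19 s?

On each constant-a segment, Δv = aΔt and Δx = v₀Δt + ½aΔt²; chain segment to segment.
0–3 s: v starts 4 cm/s; Δx = 4·3 + ½·-7·3² = -19.5 cm; v ends -17 cm/s.
3–9 s: v starts -17 cm/s; Δx = -17·6 + ½·-12·6² = -318 cm; v ends -89 cm/s.
9–14 s: v starts -89 cm/s; Δx = -89·5 + ½·11·5² = -307.5 cm; v ends -34 cm/s.
14–19 s: v starts -34 cm/s; Δx = -34·5 + ½·-6·5² = -245 cm; v ends -64 cm/s.
x(19) = -1 + Σ Δx = -891 cm.

-891 cm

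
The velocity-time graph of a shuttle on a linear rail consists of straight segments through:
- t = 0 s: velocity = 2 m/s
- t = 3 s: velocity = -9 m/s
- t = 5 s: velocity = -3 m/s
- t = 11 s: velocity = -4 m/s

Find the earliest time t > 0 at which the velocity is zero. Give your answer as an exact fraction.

t = 6/11 s

v changes sign on 0–3 s (from 2 to -9); the graph is linear there, so v = 0 at t = 0 + (-2)·(3 − 0)/(-9 − 2) = 6/11 s.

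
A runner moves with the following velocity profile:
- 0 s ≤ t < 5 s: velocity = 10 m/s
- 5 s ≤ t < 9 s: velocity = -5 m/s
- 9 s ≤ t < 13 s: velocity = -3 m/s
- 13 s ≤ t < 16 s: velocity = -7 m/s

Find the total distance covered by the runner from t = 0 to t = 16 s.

Total distance travelled is ∫|v| dt — sum the magnitudes of each area piece.
0–5 s: |10| × 5 = 50 m
5–9 s: |-5| × 4 = 20 m
9–13 s: |-3| × 4 = 12 m
13–16 s: |-7| × 3 = 21 m
Total distance = 103 m

103 m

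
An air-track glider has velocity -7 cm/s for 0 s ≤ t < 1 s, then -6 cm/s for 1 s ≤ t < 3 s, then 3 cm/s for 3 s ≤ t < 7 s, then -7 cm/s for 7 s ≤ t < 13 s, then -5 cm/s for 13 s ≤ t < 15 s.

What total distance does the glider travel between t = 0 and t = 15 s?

83 cm

Distance (not displacement) is the total path length: add the absolute areas under v-t.
0–1 s: |-7| × 1 = 7 cm
1–3 s: |-6| × 2 = 12 cm
3–7 s: |3| × 4 = 12 cm
7–13 s: |-7| × 6 = 42 cm
13–15 s: |-5| × 2 = 10 cm
Total distance = 83 cm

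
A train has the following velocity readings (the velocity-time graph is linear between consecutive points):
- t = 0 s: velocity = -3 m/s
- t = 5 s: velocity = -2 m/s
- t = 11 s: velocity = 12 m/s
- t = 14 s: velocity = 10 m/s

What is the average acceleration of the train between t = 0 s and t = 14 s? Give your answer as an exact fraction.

13/14 m/s²

Average acceleration = Δv/Δt = (10 − -3)/(14 − 0) = 13/14 m/s².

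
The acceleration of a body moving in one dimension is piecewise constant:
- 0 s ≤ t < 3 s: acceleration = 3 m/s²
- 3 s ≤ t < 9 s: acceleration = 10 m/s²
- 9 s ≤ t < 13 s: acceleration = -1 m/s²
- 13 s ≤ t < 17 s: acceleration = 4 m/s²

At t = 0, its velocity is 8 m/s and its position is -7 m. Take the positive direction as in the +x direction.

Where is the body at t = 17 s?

936.5 m

On each constant-a segment, Δv = aΔt and Δx = v₀Δt + ½aΔt²; chain segment to segment.
0–3 s: v starts 8 m/s; Δx = 8·3 + ½·3·3² = 37.5 m; v ends 17 m/s.
3–9 s: v starts 17 m/s; Δx = 17·6 + ½·10·6² = 282 m; v ends 77 m/s.
9–13 s: v starts 77 m/s; Δx = 77·4 + ½·-1·4² = 300 m; v ends 73 m/s.
13–17 s: v starts 73 m/s; Δx = 73·4 + ½·4·4² = 324 m; v ends 89 m/s.
x(17) = -7 + Σ Δx = 936.5 m.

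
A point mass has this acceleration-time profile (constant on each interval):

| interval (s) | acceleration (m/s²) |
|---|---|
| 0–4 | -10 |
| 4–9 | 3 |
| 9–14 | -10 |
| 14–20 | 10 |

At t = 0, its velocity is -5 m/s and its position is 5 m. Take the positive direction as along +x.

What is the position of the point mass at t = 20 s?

On each constant-a segment, Δv = aΔt and Δx = v₀Δt + ½aΔt²; chain segment to segment.
0–4 s: v starts -5 m/s; Δx = -5·4 + ½·-10·4² = -100 m; v ends -45 m/s.
4–9 s: v starts -45 m/s; Δx = -45·5 + ½·3·5² = -187.5 m; v ends -30 m/s.
9–14 s: v starts -30 m/s; Δx = -30·5 + ½·-10·5² = -275 m; v ends -80 m/s.
14–20 s: v starts -80 m/s; Δx = -80·6 + ½·10·6² = -300 m; v ends -20 m/s.
x(20) = 5 + Σ Δx = -857.5 m.

-857.5 m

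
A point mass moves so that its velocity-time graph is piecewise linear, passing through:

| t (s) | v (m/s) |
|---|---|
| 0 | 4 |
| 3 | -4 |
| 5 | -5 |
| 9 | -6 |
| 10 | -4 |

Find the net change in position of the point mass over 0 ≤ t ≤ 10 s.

Displacement is the signed area under the v-t curve.
0–3 s: ½(4 + -4)(3) = 0 m
3–5 s: ½(-4 + -5)(2) = -9 m
5–9 s: ½(-5 + -6)(4) = -22 m
9–10 s: ½(-6 + -4)(1) = -5 m
Net displacement = -36 m

-36 m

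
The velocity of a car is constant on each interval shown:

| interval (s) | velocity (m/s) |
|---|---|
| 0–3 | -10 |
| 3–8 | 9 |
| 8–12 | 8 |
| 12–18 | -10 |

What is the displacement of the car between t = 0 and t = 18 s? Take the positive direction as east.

-13 m

Displacement is the signed area under the v-t curve.
0–3 s: -10 × 3 = -30 m
3–8 s: 9 × 5 = 45 m
8–12 s: 8 × 4 = 32 m
12–18 s: -10 × 6 = -60 m
Net displacement = -13 m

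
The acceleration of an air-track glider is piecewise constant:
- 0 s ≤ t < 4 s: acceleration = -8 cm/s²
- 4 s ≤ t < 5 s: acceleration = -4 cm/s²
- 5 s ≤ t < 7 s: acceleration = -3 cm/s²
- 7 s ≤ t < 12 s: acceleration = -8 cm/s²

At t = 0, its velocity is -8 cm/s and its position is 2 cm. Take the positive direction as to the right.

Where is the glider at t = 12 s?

On each constant-a segment, Δv = aΔt and Δx = v₀Δt + ½aΔt²; chain segment to segment.
0–4 s: v starts -8 cm/s; Δx = -8·4 + ½·-8·4² = -96 cm; v ends -40 cm/s.
4–5 s: v starts -40 cm/s; Δx = -40·1 + ½·-4·1² = -42 cm; v ends -44 cm/s.
5–7 s: v starts -44 cm/s; Δx = -44·2 + ½·-3·2² = -94 cm; v ends -50 cm/s.
7–12 s: v starts -50 cm/s; Δx = -50·5 + ½·-8·5² = -350 cm; v ends -90 cm/s.
x(12) = 2 + Σ Δx = -580 cm.

-580 cm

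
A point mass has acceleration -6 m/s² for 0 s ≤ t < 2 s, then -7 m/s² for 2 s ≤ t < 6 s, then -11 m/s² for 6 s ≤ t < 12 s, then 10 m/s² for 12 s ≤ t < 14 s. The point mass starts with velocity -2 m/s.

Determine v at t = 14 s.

Δv equals the area under the a-t graph; then v = v₀ + Δv.
0–2 s: -6 × 2 = -12 m/s
2–6 s: -7 × 4 = -28 m/s
6–12 s: -11 × 6 = -66 m/s
12–14 s: 10 × 2 = 20 m/s
Δv = -86 m/s, so v(14) = -2 + (-86) = -88 m/s.

-88 m/s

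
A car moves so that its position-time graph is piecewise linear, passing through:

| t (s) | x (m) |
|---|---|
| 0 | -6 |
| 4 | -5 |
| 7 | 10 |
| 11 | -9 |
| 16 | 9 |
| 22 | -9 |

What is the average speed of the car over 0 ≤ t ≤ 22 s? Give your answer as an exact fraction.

Average speed = (total path length)/(elapsed time); on a piecewise-linear x-t graph the path length is Σ|Δx|.
0–4 s: |Δx| = |-5 − -6| = 1 m
4–7 s: |Δx| = |10 − -5| = 15 m
7–11 s: |Δx| = |-9 − 10| = 19 m
11–16 s: |Δx| = |9 − -9| = 18 m
16–22 s: |Δx| = |-9 − 9| = 18 m
Total path = 71 m; average speed = 71/22 = 71/22 m/s.

71/22 m/s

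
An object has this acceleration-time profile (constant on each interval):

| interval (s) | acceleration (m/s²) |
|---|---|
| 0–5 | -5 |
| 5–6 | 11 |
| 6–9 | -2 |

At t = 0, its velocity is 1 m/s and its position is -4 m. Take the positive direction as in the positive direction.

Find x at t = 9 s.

-128 m

On each constant-a segment, Δv = aΔt and Δx = v₀Δt + ½aΔt²; chain segment to segment.
0–5 s: v starts 1 m/s; Δx = 1·5 + ½·-5·5² = -57.5 m; v ends -24 m/s.
5–6 s: v starts -24 m/s; Δx = -24·1 + ½·11·1² = -18.5 m; v ends -13 m/s.
6–9 s: v starts -13 m/s; Δx = -13·3 + ½·-2·3² = -48 m; v ends -19 m/s.
x(9) = -4 + Σ Δx = -128 m.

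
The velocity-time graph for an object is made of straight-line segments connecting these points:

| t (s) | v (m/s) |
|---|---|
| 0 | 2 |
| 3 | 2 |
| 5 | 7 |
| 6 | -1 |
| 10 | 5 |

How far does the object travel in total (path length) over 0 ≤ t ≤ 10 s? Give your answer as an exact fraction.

643/24 m

Total distance travelled is ∫|v| dt — sum the magnitudes of each area piece.
0–3 s: |2| × 3 = 6 m
3–5 s: |½(2 + 7)(2)| = 9 m
5–6 s: v = 0 at t = 5.875 s; triangle areas 3.0625 + 0.0625 = 3.125 m
6–10 s: v = 0 at t = 20/3 s; triangle areas 1/3 + 25/3 = 26/3 m
Total distance = 643/24 m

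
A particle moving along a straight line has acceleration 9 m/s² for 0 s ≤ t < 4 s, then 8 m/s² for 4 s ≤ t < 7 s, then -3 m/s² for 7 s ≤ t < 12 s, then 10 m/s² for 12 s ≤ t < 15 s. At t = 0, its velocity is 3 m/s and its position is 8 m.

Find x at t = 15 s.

711.5 m

On each constant-a segment, Δv = aΔt and Δx = v₀Δt + ½aΔt²; chain segment to segment.
0–4 s: v starts 3 m/s; Δx = 3·4 + ½·9·4² = 84 m; v ends 39 m/s.
4–7 s: v starts 39 m/s; Δx = 39·3 + ½·8·3² = 153 m; v ends 63 m/s.
7–12 s: v starts 63 m/s; Δx = 63·5 + ½·-3·5² = 277.5 m; v ends 48 m/s.
12–15 s: v starts 48 m/s; Δx = 48·3 + ½·10·3² = 189 m; v ends 78 m/s.
x(15) = 8 + Σ Δx = 711.5 m.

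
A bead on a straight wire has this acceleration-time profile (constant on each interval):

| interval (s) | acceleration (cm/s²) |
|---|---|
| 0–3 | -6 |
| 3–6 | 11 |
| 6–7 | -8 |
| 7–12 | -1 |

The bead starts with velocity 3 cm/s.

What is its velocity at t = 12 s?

5 cm/s

Δv equals the area under the a-t graph; then v = v₀ + Δv.
0–3 s: -6 × 3 = -18 cm/s
3–6 s: 11 × 3 = 33 cm/s
6–7 s: -8 × 1 = -8 cm/s
7–12 s: -1 × 5 = -5 cm/s
Δv = 2 cm/s, so v(12) = 3 + (2) = 5 cm/s.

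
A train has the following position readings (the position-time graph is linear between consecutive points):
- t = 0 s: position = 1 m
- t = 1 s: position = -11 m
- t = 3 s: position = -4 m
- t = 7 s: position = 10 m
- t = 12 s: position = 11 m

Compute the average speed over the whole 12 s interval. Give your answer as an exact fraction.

Average speed = (total path length)/(elapsed time); on a piecewise-linear x-t graph the path length is Σ|Δx|.
0–1 s: |Δx| = |-11 − 1| = 12 m
1–3 s: |Δx| = |-4 − -11| = 7 m
3–7 s: |Δx| = |10 − -4| = 14 m
7–12 s: |Δx| = |11 − 10| = 1 m
Total path = 34 m; average speed = 34/12 = 17/6 m/s.

17/6 m/s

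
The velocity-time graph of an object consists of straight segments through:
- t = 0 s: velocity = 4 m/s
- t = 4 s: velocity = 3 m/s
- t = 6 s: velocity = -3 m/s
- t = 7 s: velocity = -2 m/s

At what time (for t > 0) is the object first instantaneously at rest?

v changes sign on 4–6 s (from 3 to -3); the graph is linear there, so v = 0 at t = 4 + (-3)·(6 − 4)/(-3 − 3) = 5 s.

t = 5 s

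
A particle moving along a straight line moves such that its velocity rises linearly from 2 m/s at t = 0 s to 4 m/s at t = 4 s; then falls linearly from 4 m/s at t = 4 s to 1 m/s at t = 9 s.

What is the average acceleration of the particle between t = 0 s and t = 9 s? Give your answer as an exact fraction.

Average acceleration = Δv/Δt = (1 − 2)/(9 − 0) = -1/9 m/s².

-1/9 m/s²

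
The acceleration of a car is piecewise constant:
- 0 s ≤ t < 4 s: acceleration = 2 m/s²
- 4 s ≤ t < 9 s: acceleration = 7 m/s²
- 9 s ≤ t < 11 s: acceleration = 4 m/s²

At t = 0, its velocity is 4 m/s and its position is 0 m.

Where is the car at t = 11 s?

281.5 m

On each constant-a segment, Δv = aΔt and Δx = v₀Δt + ½aΔt²; chain segment to segment.
0–4 s: v starts 4 m/s; Δx = 4·4 + ½·2·4² = 32 m; v ends 12 m/s.
4–9 s: v starts 12 m/s; Δx = 12·5 + ½·7·5² = 147.5 m; v ends 47 m/s.
9–11 s: v starts 47 m/s; Δx = 47·2 + ½·4·2² = 102 m; v ends 55 m/s.
x(11) = 0 + Σ Δx = 281.5 m.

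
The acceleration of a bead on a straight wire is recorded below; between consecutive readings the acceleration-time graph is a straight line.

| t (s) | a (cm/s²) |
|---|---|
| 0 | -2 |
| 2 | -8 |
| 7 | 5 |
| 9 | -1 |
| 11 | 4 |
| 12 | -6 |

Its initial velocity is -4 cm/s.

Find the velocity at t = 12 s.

-15.5 cm/s

Δv equals the area under the a-t graph; then v = v₀ + Δv.
0–2 s: ½(-2 + -8)(2) = -10 cm/s
2–7 s: ½(-8 + 5)(5) = -7.5 cm/s
7–9 s: ½(5 + -1)(2) = 4 cm/s
9–11 s: ½(-1 + 4)(2) = 3 cm/s
11–12 s: ½(4 + -6)(1) = -1 cm/s
Δv = -11.5 cm/s, so v(12) = -4 + (-11.5) = -15.5 cm/s.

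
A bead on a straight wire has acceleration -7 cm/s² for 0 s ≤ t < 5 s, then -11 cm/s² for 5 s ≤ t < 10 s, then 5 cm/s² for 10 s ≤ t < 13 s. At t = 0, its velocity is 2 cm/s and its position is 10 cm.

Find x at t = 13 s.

On each constant-a segment, Δv = aΔt and Δx = v₀Δt + ½aΔt²; chain segment to segment.
0–5 s: v starts 2 cm/s; Δx = 2·5 + ½·-7·5² = -77.5 cm; v ends -33 cm/s.
5–10 s: v starts -33 cm/s; Δx = -33·5 + ½·-11·5² = -302.5 cm; v ends -88 cm/s.
10–13 s: v starts -88 cm/s; Δx = -88·3 + ½·5·3² = -241.5 cm; v ends -73 cm/s.
x(13) = 10 + Σ Δx = -611.5 cm.

-611.5 cm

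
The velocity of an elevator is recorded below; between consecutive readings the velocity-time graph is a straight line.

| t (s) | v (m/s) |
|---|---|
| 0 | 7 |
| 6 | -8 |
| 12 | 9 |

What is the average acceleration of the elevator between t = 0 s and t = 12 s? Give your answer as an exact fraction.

Average acceleration = Δv/Δt = (9 − 7)/(12 − 0) = 1/6 m/s².

1/6 m/s²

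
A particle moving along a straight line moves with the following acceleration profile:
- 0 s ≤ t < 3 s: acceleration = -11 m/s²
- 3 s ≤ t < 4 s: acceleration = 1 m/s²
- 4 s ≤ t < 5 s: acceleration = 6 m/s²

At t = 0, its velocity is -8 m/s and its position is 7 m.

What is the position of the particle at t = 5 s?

-144 m

On each constant-a segment, Δv = aΔt and Δx = v₀Δt + ½aΔt²; chain segment to segment.
0–3 s: v starts -8 m/s; Δx = -8·3 + ½·-11·3² = -73.5 m; v ends -41 m/s.
3–4 s: v starts -41 m/s; Δx = -41·1 + ½·1·1² = -40.5 m; v ends -40 m/s.
4–5 s: v starts -40 m/s; Δx = -40·1 + ½·6·1² = -37 m; v ends -34 m/s.
x(5) = 7 + Σ Δx = -144 m.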